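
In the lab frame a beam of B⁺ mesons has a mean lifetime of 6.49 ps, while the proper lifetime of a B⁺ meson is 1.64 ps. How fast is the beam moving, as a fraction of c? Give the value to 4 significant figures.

γ = Δt/τ₀ = 6.49/1.64 = 3.95732
β = √(1 − 1/γ²) = √(1 − 1/3.95732²) = 0.9675

β ≈ 0.9675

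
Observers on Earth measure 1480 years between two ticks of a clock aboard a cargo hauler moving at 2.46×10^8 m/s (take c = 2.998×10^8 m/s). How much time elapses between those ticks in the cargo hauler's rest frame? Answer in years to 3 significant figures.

β = v/c = 2.46×10^8 / 2.998×10^8 = 0.82055
γ = 1/√(1 − 0.82055²) = 1.7495
Proper time: τ₀ = Δt/γ = 1480/1.7495 = 846 years

τ₀ ≈ 846 years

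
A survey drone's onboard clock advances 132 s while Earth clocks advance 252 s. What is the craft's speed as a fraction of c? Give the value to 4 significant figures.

β ≈ 0.8518

γ = Δt/τ₀ = 252/132 = 1.90909
β = √(1 − 1/γ²) = √(1 − 1/1.90909²) = 0.8518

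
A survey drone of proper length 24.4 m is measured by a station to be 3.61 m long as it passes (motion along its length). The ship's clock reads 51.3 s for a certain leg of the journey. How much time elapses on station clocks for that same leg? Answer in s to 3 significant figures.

Length contraction ⇒ γ = L₀/L = 24.4/3.61 = 6.7590
Time dilation: Δt = γτ₀ = 6.7590 × 51.3 s = 347 s

Δt ≈ 347 s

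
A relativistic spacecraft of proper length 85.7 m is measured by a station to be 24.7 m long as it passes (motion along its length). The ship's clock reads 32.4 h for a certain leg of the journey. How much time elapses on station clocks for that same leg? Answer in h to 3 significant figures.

Length contraction ⇒ γ = L₀/L = 85.7/24.7 = 3.4696
Time dilation: Δt = γτ₀ = 3.4696 × 32.4 h = 112 h

Δt ≈ 112 h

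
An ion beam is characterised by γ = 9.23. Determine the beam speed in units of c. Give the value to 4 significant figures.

β = √(1 − 1/γ²) = √(1 − 1/9.23²) = √(0.988262) = 0.9941

β ≈ 0.9941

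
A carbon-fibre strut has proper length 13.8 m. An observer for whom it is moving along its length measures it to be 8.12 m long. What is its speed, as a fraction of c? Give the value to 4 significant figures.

γ = L₀/L = 13.8/8.12 = 1.69951
β = √(1 − 1/γ²) = 0.8086

β ≈ 0.8086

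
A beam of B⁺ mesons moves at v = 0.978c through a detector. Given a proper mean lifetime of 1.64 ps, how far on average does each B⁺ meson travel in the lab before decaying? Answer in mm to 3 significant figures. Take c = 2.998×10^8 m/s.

γ = 1/√(1 − 0.978²) = 4.7938
Dilated lifetime: Δt = γτ₀ = 4.7938 × 1.64 ps = 7.8618 ps
d = vΔt = 0.978c × 7.8618 ps = 2.9320×10^8 m/s × 7.8618×10^-12 s = 2.31 mm

d ≈ 2.31 mm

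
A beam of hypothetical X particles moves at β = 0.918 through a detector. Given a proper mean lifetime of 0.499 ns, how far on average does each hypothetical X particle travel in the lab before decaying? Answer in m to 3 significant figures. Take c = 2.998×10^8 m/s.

d ≈ 0.346 m

γ = 1/√(1 − 0.918²) = 2.5216
Dilated lifetime: Δt = γτ₀ = 2.5216 × 0.499 ns = 1.2583 ns
d = vΔt = 0.918c × 1.2583 ns = 2.7522×10^8 m/s × 1.2583×10^-9 s = 0.346 m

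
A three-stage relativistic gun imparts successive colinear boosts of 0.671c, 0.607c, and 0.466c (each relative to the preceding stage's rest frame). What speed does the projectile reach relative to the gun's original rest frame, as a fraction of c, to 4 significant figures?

Compose boost 2: (0.607 + 0.671)/(1 + 0.607×0.671) = 1.278/1.40730 = 0.908124
Compose boost 3: (0.466 + 0.908124)/(1 + 0.466×0.908124) = 1.37412/1.42319 = 0.9655

u ≈ 0.9655c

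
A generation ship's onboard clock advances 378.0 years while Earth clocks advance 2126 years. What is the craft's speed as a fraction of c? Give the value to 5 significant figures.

β ≈ 0.98407

γ = Δt/τ₀ = 2126/378.0 = 5.624339
β = √(1 − 1/γ²) = √(1 − 1/5.624339²) = 0.98407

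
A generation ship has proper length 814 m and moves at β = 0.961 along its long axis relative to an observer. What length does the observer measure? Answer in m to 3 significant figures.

γ = 1/√(1 − 0.961²) = 3.6160
Length contraction: L = L₀/γ = 814/3.6160 = 225 m

L ≈ 225 m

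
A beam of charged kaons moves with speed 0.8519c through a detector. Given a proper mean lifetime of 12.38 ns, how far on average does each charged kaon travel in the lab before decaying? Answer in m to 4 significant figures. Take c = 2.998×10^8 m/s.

d ≈ 6.037 m

γ = 1/√(1 − 0.8519²) = 1.90947
Dilated lifetime: Δt = γτ₀ = 1.90947 × 12.38 ns = 23.6393 ns
d = vΔt = 0.8519c × 23.6393 ns = 2.55400×10^8 m/s × 2.36393×10^-8 s = 6.037 m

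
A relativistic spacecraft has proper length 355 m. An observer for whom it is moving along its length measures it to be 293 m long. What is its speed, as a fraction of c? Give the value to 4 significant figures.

β ≈ 0.5646

γ = L₀/L = 355/293 = 1.21160
β = √(1 − 1/γ²) = 0.5646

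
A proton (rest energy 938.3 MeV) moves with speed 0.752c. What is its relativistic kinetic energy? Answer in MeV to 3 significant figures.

K ≈ 485 MeV

γ = 1/√(1 − 0.752²) = 1.5171
K = (γ − 1)m₀c² = (1.5171 − 1) × 938.3 MeV = 0.51708 × 938.3 MeV = 485 MeV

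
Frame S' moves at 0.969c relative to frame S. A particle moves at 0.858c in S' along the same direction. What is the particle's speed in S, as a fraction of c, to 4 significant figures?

u ≈ 0.9976c

Relativistic velocity addition: u = (u' + v)/(1 + u'v/c²)
= (0.858 + 0.969)/(1 + 0.858×0.969) = 1.827/1.83140 = 0.9976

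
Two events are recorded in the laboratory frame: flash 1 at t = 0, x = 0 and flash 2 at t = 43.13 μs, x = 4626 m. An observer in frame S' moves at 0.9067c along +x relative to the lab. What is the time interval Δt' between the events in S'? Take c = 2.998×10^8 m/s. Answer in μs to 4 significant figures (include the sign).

Δt' ≈ 69.09 μs

γ = 1/√(1 − 0.9067²) = 2.37093
Δt' = γ(Δt − vΔx/c²) = 2.37093 × (43.13 μs − 0.9067×4626 m / (2.998×10^8 m/s))
= 2.37093 × (29.1394 μs) = 69.09 μs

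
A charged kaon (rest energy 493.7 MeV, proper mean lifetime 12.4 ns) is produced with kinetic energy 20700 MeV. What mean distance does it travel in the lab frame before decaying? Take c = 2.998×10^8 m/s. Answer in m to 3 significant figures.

γ = 1 + K/(m₀c²) = 1 + 20700/493.7 = 42.928
β = √(1 − 1/γ²) = 0.99973
Dilated lifetime: γτ₀ = 42.928 × 12.4 ns = 532.31 ns
d = βc·γτ₀ = 0.99973 × (2.998×10^8 m/s) × 5.3231×10^-7 s = 160 m

d ≈ 160 m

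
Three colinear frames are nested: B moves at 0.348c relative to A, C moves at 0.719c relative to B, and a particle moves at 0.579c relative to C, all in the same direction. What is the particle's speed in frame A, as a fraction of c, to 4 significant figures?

Compose boost 2: (0.719 + 0.348)/(1 + 0.719×0.348) = 1.067/1.25021 = 0.853455
Compose boost 3: (0.579 + 0.853455)/(1 + 0.579×0.853455) = 1.43246/1.49415 = 0.9587

u ≈ 0.9587c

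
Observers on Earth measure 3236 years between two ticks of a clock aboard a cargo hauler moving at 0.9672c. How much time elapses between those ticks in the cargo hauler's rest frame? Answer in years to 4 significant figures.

τ₀ ≈ 822.0 years

γ = 1/√(1 − 0.9672²) = 3.93676
Proper time: τ₀ = Δt/γ = 3236/3.93676 = 822.0 years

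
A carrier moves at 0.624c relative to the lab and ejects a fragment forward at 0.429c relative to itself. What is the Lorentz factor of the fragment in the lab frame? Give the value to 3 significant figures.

γ ≈ 1.80

u_lab = (0.429 + 0.624)/(1 + 0.429×0.624) = 1.053/1.26770 = 0.830641
γ = 1/√(1 − 0.830641²) = 1.80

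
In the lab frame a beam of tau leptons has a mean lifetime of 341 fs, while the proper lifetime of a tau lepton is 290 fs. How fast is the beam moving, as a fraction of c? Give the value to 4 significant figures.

β ≈ 0.5261

γ = Δt/τ₀ = 341/290 = 1.17586
β = √(1 − 1/γ²) = √(1 − 1/1.17586²) = 0.5261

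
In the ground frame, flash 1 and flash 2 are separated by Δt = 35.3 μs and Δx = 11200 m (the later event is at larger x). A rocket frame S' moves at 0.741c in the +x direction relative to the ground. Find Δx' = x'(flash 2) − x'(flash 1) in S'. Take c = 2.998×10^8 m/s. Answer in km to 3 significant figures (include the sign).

Δx' ≈ 5.00 km

γ = 1/√(1 − 0.741²) = 1.4892
Δx' = γ(Δx − vΔt) = 1.4892 × (11200 m − 0.741×(2.998×10^8 m/s)×35.3×10^-6 s)
= 1.4892 × (3358.0 m) = 5.00 km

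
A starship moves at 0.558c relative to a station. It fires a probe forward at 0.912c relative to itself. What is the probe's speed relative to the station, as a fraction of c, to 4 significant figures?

Relativistic velocity addition: u = (u' + v)/(1 + u'v/c²)
= (0.912 + 0.558)/(1 + 0.912×0.558) = 1.470/1.50890 = 0.9742

u ≈ 0.9742c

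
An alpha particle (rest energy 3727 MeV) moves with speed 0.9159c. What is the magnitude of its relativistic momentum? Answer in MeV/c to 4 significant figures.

γ = 1/√(1 − 0.9159²) = 2.49124
p = γβm₀c = 2.49124 × 0.9159 × 3727 MeV/c = 8504 MeV/c

p ≈ 8504 MeV/c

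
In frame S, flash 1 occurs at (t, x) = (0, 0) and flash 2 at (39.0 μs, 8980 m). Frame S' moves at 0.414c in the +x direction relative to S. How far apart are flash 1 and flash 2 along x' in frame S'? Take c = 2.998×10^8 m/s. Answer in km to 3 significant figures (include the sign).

Δx' ≈ 4.55 km

γ = 1/√(1 − 0.414²) = 1.0986
Δx' = γ(Δx − vΔt) = 1.0986 × (8980 m − 0.414×(2.998×10^8 m/s)×39.0×10^-6 s)
= 1.0986 × (4139.4 m) = 4.55 km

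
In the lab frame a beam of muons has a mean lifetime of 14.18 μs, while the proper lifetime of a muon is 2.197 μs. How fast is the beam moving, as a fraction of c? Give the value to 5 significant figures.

β ≈ 0.98792

γ = Δt/τ₀ = 14.18/2.197 = 6.454256
β = √(1 − 1/γ²) = √(1 − 1/6.454256²) = 0.98792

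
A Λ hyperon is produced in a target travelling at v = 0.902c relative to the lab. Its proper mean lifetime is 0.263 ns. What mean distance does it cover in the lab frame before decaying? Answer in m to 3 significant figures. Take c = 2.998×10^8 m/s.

γ = 1/√(1 − 0.902²) = 2.3162
Dilated lifetime: Δt = γτ₀ = 2.3162 × 0.263 ns = 0.60917 ns
d = vΔt = 0.902c × 0.60917 ns = 2.7042×10^8 m/s × 6.0917×10^-10 s = 0.165 m

d ≈ 0.165 m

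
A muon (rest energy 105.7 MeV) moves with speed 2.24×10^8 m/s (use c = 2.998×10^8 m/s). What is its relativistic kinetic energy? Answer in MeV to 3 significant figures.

K ≈ 53.3 MeV

β = v/c = 2.24×10^8 / 2.998×10^8 = 0.74716
γ = 1/√(1 − 0.74716²) = 1.5046
K = (γ − 1)m₀c² = (1.5046 − 1) × 105.7 MeV = 0.50458 × 105.7 MeV = 53.3 MeV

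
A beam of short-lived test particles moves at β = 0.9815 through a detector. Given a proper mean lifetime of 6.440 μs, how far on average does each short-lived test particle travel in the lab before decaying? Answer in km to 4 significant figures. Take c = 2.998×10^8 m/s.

d ≈ 9.897 km

γ = 1/√(1 − 0.9815²) = 5.22296
Dilated lifetime: Δt = γτ₀ = 5.22296 × 6.440 μs = 33.6359 μs
d = vΔt = 0.9815c × 33.6359 μs = 2.94254×10^8 m/s × 3.36359×10^-5 s = 9.897 km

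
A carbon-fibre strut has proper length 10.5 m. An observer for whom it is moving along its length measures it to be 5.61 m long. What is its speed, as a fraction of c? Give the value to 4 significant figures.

γ = L₀/L = 10.5/5.61 = 1.87166
β = √(1 − 1/γ²) = 0.8453

β ≈ 0.8453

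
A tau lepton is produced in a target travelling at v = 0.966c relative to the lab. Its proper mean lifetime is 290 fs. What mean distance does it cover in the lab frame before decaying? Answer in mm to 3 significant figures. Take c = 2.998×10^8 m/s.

γ = 1/√(1 − 0.966²) = 3.8678
Dilated lifetime: Δt = γτ₀ = 3.8678 × 290 fs = 1121.7 fs
d = vΔt = 0.966c × 1121.7 fs = 2.8961×10^8 m/s × 1.1217×10^-12 s = 0.325 mm

d ≈ 0.325 mm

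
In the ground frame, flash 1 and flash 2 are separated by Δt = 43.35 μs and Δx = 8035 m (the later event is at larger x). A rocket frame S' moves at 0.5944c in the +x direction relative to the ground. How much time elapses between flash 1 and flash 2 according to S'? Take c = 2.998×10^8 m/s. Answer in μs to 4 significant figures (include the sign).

γ = 1/√(1 − 0.5944²) = 1.24352
Δt' = γ(Δt − vΔx/c²) = 1.24352 × (43.35 μs − 0.5944×8035 m / (2.998×10^8 m/s))
= 1.24352 × (27.4194 μs) = 34.10 μs

Δt' ≈ 34.10 μs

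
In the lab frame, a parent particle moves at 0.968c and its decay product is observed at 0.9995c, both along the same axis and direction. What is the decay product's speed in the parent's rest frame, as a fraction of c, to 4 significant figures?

Inverse velocity addition: u' = (u − v)/(1 − uv/c²)
= (0.9995 − 0.968)/(1 − 0.9995×0.968) = 0.03150/0.0324840 = 0.9697

u' ≈ 0.9697c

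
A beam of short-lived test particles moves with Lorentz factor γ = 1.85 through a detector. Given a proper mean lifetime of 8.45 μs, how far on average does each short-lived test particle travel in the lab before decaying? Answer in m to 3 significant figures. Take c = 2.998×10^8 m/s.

β = √(1 − 1/γ²) = √(1 − 1/1.85²) = 0.84132
Dilated lifetime: Δt = γτ₀ = 1.85 × 8.45 μs = 15.633 μs
d = vΔt = 0.84132c × 15.633 μs = 2.5223×10^8 m/s × 1.5632×10^-5 s = 3940 m

d ≈ 3940 m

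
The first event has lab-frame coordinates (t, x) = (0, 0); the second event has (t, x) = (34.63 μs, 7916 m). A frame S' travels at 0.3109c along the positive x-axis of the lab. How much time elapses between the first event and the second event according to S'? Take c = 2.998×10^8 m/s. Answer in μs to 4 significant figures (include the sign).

γ = 1/√(1 − 0.3109²) = 1.05214
Δt' = γ(Δt − vΔx/c²) = 1.05214 × (34.63 μs − 0.3109×7916 m / (2.998×10^8 m/s))
= 1.05214 × (26.4209 μs) = 27.80 μs

Δt' ≈ 27.80 μs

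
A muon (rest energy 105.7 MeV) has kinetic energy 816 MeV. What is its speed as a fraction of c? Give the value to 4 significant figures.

γ = 1 + K/(m₀c²) = 1 + 816/105.7 = 8.71996
β = √(1 − 1/γ²) = 0.9934

β ≈ 0.9934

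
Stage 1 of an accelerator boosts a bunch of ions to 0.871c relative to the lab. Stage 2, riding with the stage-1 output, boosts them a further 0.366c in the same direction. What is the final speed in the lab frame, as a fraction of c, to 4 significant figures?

Compose boost 2: (0.366 + 0.871)/(1 + 0.366×0.871) = 1.237/1.31879 = 0.9380

u ≈ 0.9380c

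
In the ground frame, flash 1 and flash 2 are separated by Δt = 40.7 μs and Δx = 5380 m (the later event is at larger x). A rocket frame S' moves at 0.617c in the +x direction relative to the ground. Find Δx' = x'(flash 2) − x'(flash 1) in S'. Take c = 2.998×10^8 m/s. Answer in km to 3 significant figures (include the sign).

Δx' ≈ -2.73 km

γ = 1/√(1 − 0.617²) = 1.2707
Δx' = γ(Δx − vΔt) = 1.2707 × (5380 m − 0.617×(2.998×10^8 m/s)×40.7×10^-6 s)
= 1.2707 × (-2148.5 m) = -2.73 km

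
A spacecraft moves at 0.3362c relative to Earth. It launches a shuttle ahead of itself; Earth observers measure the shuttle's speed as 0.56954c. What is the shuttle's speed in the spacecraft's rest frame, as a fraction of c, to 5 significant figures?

u' ≈ 0.28860c

Inverse velocity addition: u' = (u − v)/(1 − uv/c²)
= (0.56954 − 0.3362)/(1 − 0.56954×0.3362) = 0.23334/0.8085207 = 0.28860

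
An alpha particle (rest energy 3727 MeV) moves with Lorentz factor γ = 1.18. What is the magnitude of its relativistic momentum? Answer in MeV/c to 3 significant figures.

β = √(1 − 1/γ²) = √(1 − 1/1.18²) = 0.53086
p = γβm₀c = 1.18 × 0.53086 × 3727 MeV/c = 2330 MeV/c

p ≈ 2330 MeV/c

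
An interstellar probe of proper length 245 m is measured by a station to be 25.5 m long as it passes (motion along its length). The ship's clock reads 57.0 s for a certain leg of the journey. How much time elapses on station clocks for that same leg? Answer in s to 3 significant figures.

Length contraction ⇒ γ = L₀/L = 245/25.5 = 9.6078
Time dilation: Δt = γτ₀ = 9.6078 × 57.0 s = 548 s

Δt ≈ 548 s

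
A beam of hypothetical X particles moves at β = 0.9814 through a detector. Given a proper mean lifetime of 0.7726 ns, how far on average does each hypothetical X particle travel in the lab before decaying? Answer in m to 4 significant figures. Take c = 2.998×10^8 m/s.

γ = 1/√(1 − 0.9814²) = 5.20904
Dilated lifetime: Δt = γτ₀ = 5.20904 × 0.7726 ns = 4.02450 ns
d = vΔt = 0.9814c × 4.02450 ns = 2.94224×10^8 m/s × 4.02450×10^-9 s = 1.184 m

d ≈ 1.184 m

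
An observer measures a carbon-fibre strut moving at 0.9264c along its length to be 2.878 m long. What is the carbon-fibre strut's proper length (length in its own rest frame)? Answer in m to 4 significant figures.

γ = 1/√(1 − 0.9264²) = 2.65575
L₀ = γL = 2.65575 × 2.878 = 7.643 m

L₀ ≈ 7.643 m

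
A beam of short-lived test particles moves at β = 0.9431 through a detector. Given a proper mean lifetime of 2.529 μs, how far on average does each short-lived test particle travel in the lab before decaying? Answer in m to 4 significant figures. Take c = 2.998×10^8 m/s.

γ = 1/√(1 − 0.9431²) = 3.00744
Dilated lifetime: Δt = γτ₀ = 3.00744 × 2.529 μs = 7.60580 μs
d = vΔt = 0.9431c × 7.60580 μs = 2.82741×10^8 m/s × 7.60580×10^-6 s = 2150 m

d ≈ 2150 m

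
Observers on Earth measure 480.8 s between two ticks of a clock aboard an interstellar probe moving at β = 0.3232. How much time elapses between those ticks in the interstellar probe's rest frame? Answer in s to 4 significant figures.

γ = 1/√(1 − 0.3232²) = 1.05671
Proper time: τ₀ = Δt/γ = 480.8/1.05671 = 455.0 s

τ₀ ≈ 455.0 s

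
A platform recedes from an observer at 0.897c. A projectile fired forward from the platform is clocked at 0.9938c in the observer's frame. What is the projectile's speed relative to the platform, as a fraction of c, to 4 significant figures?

u' ≈ 0.8917c

Inverse velocity addition: u' = (u − v)/(1 − uv/c²)
= (0.9938 − 0.897)/(1 − 0.9938×0.897) = 0.09680/0.108561 = 0.8917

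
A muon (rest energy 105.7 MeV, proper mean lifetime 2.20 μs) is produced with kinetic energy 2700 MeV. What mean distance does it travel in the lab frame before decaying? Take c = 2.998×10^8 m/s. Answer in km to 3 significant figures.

γ = 1 + K/(m₀c²) = 1 + 2700/105.7 = 26.544
β = √(1 − 1/γ²) = 0.99929
Dilated lifetime: γτ₀ = 26.544 × 2.20 μs = 58.397 μs
d = βc·γτ₀ = 0.99929 × (2.998×10^8 m/s) × 5.8397×10^-5 s = 17.5 km

d ≈ 17.5 km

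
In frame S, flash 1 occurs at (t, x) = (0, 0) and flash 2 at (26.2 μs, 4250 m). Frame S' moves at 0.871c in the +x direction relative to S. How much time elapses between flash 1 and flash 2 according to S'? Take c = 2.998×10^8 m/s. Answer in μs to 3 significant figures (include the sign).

Δt' ≈ 28.2 μs

γ = 1/√(1 − 0.871²) = 2.0355
Δt' = γ(Δt − vΔx/c²) = 2.0355 × (26.2 μs − 0.871×4250 m / (2.998×10^8 m/s))
= 2.0355 × (13.853 μs) = 28.2 μs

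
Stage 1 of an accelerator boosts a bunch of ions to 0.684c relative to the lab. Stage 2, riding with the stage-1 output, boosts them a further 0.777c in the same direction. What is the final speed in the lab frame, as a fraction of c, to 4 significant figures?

u ≈ 0.9540c

Compose boost 2: (0.777 + 0.684)/(1 + 0.777×0.684) = 1.461/1.53147 = 0.9540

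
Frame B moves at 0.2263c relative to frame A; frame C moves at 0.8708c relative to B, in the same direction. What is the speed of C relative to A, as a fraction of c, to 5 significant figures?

u ≈ 0.91649c

Compose boost 2: (0.8708 + 0.2263)/(1 + 0.8708×0.2263) = 1.0971/1.197062 = 0.91649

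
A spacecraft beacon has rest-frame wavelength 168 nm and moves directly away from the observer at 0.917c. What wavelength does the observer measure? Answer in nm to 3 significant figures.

λ_obs ≈ 807 nm

Relativistic Doppler: λ_obs = λ_src √((1+β)/(1−β))
= 168 × √(1.9170/0.083000) = 168 × 4.8059 = 807 nm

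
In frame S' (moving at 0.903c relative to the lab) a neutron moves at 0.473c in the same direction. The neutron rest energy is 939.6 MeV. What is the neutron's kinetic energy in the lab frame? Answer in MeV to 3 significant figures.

K ≈ 2600 MeV

u_lab = (0.473 + 0.903)/(1 + 0.473×0.903) = 0.964180
γ = 1/√(1 − 0.964180²) = 3.7701
K = (γ − 1)m₀c² = (3.7701 − 1) × 939.6 = 2.7701 × 939.6 = 2600 MeV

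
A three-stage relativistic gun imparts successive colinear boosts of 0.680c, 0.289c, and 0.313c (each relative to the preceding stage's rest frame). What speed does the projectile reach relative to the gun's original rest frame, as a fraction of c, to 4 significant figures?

Compose boost 2: (0.289 + 0.680)/(1 + 0.289×0.680) = 0.9690/1.19652 = 0.809849
Compose boost 3: (0.313 + 0.809849)/(1 + 0.313×0.809849) = 1.12285/1.25348 = 0.8958

u ≈ 0.8958c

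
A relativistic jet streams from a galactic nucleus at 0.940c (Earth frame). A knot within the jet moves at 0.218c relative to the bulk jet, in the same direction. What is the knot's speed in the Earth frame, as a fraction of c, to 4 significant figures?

u ≈ 0.9611c

Relativistic velocity addition: u = (u' + v)/(1 + u'v/c²)
= (0.218 + 0.940)/(1 + 0.218×0.940) = 1.158/1.20492 = 0.9611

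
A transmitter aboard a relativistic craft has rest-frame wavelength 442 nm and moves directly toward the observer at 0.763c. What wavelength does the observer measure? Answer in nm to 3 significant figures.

Relativistic Doppler: λ_obs = λ_src √((1−β)/(1+β))
= 442 × √(0.23700/1.7630) = 442 × 0.36665 = 162 nm

λ_obs ≈ 162 nm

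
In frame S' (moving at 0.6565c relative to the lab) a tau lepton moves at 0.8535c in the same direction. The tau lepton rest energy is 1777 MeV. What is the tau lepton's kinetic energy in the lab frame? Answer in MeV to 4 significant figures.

u_lab = (0.8535 + 0.6565)/(1 + 0.8535×0.6565) = 0.9677485
γ = 1/√(1 − 0.9677485²) = 3.96954
K = (γ − 1)m₀c² = (3.96954 − 1) × 1777 = 2.96954 × 1777 = 5277 MeV

K ≈ 5277 MeV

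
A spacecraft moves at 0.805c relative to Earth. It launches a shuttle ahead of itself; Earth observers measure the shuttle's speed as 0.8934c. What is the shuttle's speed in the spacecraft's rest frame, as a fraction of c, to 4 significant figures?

u' ≈ 0.3148c

Inverse velocity addition: u' = (u − v)/(1 − uv/c²)
= (0.8934 − 0.805)/(1 − 0.8934×0.805) = 0.08840/0.280813 = 0.3148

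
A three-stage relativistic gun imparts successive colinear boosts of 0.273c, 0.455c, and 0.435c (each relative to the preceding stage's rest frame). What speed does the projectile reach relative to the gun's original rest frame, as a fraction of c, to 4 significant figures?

u ≈ 0.8446c

Compose boost 2: (0.455 + 0.273)/(1 + 0.455×0.273) = 0.7280/1.12421 = 0.647563
Compose boost 3: (0.435 + 0.647563)/(1 + 0.435×0.647563) = 1.08256/1.28169 = 0.8446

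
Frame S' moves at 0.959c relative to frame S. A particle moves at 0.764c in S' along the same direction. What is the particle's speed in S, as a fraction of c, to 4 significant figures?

u ≈ 0.9944c

Relativistic velocity addition: u = (u' + v)/(1 + u'v/c²)
= (0.764 + 0.959)/(1 + 0.764×0.959) = 1.723/1.73268 = 0.9944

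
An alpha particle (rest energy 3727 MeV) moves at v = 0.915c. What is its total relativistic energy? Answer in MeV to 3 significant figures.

γ = 1/√(1 − 0.915²) = 2.4786
E = γm₀c² = 2.4786 × 3727 MeV = 9240 MeV

E ≈ 9240 MeV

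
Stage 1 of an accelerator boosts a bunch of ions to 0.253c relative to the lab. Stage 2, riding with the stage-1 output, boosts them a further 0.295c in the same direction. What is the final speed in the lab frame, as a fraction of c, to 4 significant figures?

u ≈ 0.5099c

Compose boost 2: (0.295 + 0.253)/(1 + 0.295×0.253) = 0.5480/1.07464 = 0.5099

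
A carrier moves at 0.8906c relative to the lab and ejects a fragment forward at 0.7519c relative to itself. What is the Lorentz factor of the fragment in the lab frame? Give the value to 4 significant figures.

γ ≈ 5.569

u_lab = (0.7519 + 0.8906)/(1 + 0.7519×0.8906) = 1.6425/1.669642 = 0.9837437
γ = 1/√(1 − 0.9837437²) = 5.569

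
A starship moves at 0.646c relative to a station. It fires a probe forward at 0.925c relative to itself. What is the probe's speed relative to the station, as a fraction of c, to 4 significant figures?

u ≈ 0.9834c

Relativistic velocity addition: u = (u' + v)/(1 + u'v/c²)
= (0.925 + 0.646)/(1 + 0.925×0.646) = 1.571/1.59755 = 0.9834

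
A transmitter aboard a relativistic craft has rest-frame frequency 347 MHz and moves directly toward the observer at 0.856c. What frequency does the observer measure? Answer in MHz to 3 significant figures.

Relativistic Doppler: f_obs = f_src √((1+β)/(1−β))
= 347 × √(1.8560/0.14400) = 347 × 3.5901 = 1250 MHz

f_obs ≈ 1250 MHz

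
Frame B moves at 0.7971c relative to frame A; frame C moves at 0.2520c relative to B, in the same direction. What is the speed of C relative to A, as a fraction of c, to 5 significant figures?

u ≈ 0.87362c

Compose boost 2: (0.2520 + 0.7971)/(1 + 0.2520×0.7971) = 1.0491/1.200869 = 0.87362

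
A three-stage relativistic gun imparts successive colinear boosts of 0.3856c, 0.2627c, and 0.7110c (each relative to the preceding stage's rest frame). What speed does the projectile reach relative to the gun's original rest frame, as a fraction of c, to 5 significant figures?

Compose boost 2: (0.2627 + 0.3856)/(1 + 0.2627×0.3856) = 0.64830/1.101297 = 0.5886695
Compose boost 3: (0.7110 + 0.5886695)/(1 + 0.7110×0.5886695) = 1.299669/1.418544 = 0.91620

u ≈ 0.91620c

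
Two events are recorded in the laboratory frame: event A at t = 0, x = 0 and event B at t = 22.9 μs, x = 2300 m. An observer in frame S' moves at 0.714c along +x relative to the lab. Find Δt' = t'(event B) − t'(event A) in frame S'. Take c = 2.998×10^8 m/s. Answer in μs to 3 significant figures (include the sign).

Δt' ≈ 24.9 μs

γ = 1/√(1 − 0.714²) = 1.4283
Δt' = γ(Δt − vΔx/c²) = 1.4283 × (22.9 μs − 0.714×2300 m / (2.998×10^8 m/s))
= 1.4283 × (17.422 μs) = 24.9 μs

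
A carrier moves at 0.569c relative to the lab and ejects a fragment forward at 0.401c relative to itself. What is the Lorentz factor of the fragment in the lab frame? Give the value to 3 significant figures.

γ ≈ 1.63

u_lab = (0.401 + 0.569)/(1 + 0.401×0.569) = 0.9700/1.22817 = 0.789794
γ = 1/√(1 − 0.789794²) = 1.63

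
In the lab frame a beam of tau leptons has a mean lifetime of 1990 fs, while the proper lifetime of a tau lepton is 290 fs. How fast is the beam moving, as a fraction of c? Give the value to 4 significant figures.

β ≈ 0.9893

γ = Δt/τ₀ = 1990/290 = 6.86207
β = √(1 − 1/γ²) = √(1 − 1/6.86207²) = 0.9893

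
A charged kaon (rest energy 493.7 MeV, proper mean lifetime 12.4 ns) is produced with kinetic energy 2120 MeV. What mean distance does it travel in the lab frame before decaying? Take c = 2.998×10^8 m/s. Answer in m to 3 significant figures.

d ≈ 19.3 m

γ = 1 + K/(m₀c²) = 1 + 2120/493.7 = 5.2941
β = √(1 − 1/γ²) = 0.98200
Dilated lifetime: γτ₀ = 5.2941 × 12.4 ns = 65.647 ns
d = βc·γτ₀ = 0.98200 × (2.998×10^8 m/s) × 6.5647×10^-8 s = 19.3 m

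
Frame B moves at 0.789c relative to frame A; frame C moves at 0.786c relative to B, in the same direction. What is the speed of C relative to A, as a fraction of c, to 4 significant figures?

u ≈ 0.9721c

Compose boost 2: (0.786 + 0.789)/(1 + 0.786×0.789) = 1.575/1.62015 = 0.9721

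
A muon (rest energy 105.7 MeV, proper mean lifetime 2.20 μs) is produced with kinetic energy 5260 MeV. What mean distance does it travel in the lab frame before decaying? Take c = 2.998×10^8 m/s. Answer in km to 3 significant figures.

γ = 1 + K/(m₀c²) = 1 + 5260/105.7 = 50.763
β = √(1 − 1/γ²) = 0.99981
Dilated lifetime: γτ₀ = 50.763 × 2.20 μs = 111.68 μs
d = βc·γτ₀ = 0.99981 × (2.998×10^8 m/s) × 0.00011168 s = 33.5 km

d ≈ 33.5 km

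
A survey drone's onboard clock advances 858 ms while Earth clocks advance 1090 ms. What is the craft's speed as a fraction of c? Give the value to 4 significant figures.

γ = Δt/τ₀ = 1090/858 = 1.27040
β = √(1 − 1/γ²) = √(1 − 1/1.27040²) = 0.6168

β ≈ 0.6168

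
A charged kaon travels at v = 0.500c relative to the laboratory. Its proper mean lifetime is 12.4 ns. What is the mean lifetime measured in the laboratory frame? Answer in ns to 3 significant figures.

γ = 1/√(1 − 0.500²) = 1.1547
Time dilation: Δt = γτ₀ = 1.1547 × 12.4 ns = 14.3 ns

Δt ≈ 14.3 ns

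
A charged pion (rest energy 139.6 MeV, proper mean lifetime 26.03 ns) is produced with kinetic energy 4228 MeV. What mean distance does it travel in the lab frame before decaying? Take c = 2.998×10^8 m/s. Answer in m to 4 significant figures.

d ≈ 244.0 m

γ = 1 + K/(m₀c²) = 1 + 4228/139.6 = 31.2865
β = √(1 − 1/γ²) = 0.999489
Dilated lifetime: γτ₀ = 31.2865 × 26.03 ns = 814.388 ns
d = βc·γτ₀ = 0.999489 × (2.998×10^8 m/s) × 8.14388×10^-7 s = 244.0 m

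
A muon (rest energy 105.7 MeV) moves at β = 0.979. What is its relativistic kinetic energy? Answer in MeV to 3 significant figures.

K ≈ 413 MeV

γ = 1/√(1 − 0.979²) = 4.9053
K = (γ − 1)m₀c² = (4.9053 − 1) × 105.7 MeV = 3.9053 × 105.7 MeV = 413 MeV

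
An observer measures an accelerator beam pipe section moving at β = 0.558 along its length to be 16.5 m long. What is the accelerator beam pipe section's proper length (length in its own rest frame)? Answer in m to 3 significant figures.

L₀ ≈ 19.9 m

γ = 1/√(1 − 0.558²) = 1.2051
L₀ = γL = 1.2051 × 16.5 = 19.9 m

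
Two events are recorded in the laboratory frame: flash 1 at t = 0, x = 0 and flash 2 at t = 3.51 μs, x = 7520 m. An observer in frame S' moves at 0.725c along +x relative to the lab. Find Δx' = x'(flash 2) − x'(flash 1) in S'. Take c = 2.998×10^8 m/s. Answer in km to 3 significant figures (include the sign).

γ = 1/√(1 − 0.725²) = 1.4519
Δx' = γ(Δx − vΔt) = 1.4519 × (7520 m − 0.725×(2.998×10^8 m/s)×3.51×10^-6 s)
= 1.4519 × (6757.1 m) = 9.81 km

Δx' ≈ 9.81 km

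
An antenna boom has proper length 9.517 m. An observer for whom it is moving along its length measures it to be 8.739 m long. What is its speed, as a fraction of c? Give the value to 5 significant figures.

γ = L₀/L = 9.517/8.739 = 1.089026
β = √(1 − 1/γ²) = 0.39600

β ≈ 0.39600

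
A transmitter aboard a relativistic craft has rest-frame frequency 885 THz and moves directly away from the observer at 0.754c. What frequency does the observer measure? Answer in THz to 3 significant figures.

Relativistic Doppler: f_obs = f_src √((1−β)/(1+β))
= 885 × √(0.24600/1.7540) = 885 × 0.37450 = 331 THz

f_obs ≈ 331 THz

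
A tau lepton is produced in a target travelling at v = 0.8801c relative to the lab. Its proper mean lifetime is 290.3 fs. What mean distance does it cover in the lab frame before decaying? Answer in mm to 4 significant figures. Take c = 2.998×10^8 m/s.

γ = 1/√(1 − 0.8801²) = 2.10620
Dilated lifetime: Δt = γτ₀ = 2.10620 × 290.3 fs = 611.430 fs
d = vΔt = 0.8801c × 611.430 fs = 2.63854×10^8 m/s × 6.11430×10^-13 s = 0.1613 mm

d ≈ 0.1613 mm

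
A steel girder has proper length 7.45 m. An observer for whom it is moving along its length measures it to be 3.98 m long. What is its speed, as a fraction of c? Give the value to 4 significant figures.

γ = L₀/L = 7.45/3.98 = 1.87186
β = √(1 − 1/γ²) = 0.8453

β ≈ 0.8453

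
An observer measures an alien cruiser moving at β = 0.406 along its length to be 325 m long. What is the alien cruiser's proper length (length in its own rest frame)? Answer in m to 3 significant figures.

L₀ ≈ 356 m

γ = 1/√(1 − 0.406²) = 1.0942
L₀ = γL = 1.0942 × 325 = 356 m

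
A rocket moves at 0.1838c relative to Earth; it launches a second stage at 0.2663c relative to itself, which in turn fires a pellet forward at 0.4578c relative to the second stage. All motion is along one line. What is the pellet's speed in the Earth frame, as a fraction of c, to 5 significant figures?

u ≈ 0.74128c

Compose boost 2: (0.2663 + 0.1838)/(1 + 0.2663×0.1838) = 0.45010/1.048946 = 0.4290974
Compose boost 3: (0.4578 + 0.4290974)/(1 + 0.4578×0.4290974) = 0.8868974/1.196441 = 0.74128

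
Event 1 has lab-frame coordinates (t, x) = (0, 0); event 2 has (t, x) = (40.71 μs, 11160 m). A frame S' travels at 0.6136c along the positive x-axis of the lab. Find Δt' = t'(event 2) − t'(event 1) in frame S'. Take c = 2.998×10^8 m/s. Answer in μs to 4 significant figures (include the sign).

Δt' ≈ 22.63 μs

γ = 1/√(1 − 0.6136²) = 1.26644
Δt' = γ(Δt − vΔx/c²) = 1.26644 × (40.71 μs − 0.6136×11160 m / (2.998×10^8 m/s))
= 1.26644 × (17.8689 μs) = 22.63 μs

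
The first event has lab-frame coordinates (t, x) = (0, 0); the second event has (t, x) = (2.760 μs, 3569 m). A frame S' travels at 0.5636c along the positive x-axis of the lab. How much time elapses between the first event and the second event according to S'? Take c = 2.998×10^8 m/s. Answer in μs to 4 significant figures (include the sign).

γ = 1/√(1 − 0.5636²) = 1.21058
Δt' = γ(Δt − vΔx/c²) = 1.21058 × (2.760 μs − 0.5636×3569 m / (2.998×10^8 m/s))
= 1.21058 × (-3.94943 μs) = -4.781 μs

Δt' ≈ -4.781 μs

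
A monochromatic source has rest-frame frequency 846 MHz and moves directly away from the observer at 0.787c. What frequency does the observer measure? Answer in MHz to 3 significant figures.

f_obs ≈ 292 MHz

Relativistic Doppler: f_obs = f_src √((1−β)/(1+β))
= 846 × √(0.21300/1.7870) = 846 × 0.34525 = 292 MHz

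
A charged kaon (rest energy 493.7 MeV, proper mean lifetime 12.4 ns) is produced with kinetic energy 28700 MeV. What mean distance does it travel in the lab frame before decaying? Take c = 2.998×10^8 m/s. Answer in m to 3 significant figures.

d ≈ 220 m

γ = 1 + K/(m₀c²) = 1 + 28700/493.7 = 59.132
β = √(1 − 1/γ²) = 0.99986
Dilated lifetime: γτ₀ = 59.132 × 12.4 ns = 733.24 ns
d = βc·γτ₀ = 0.99986 × (2.998×10^8 m/s) × 7.3324×10^-7 s = 220 m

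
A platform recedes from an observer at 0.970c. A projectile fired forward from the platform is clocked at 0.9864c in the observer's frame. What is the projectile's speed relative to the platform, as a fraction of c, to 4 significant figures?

u' ≈ 0.3797c

Inverse velocity addition: u' = (u − v)/(1 − uv/c²)
= (0.9864 − 0.970)/(1 − 0.9864×0.970) = 0.01640/0.0431920 = 0.3797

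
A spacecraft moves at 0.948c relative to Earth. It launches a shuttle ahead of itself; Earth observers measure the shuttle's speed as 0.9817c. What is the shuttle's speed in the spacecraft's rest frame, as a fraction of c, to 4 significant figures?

u' ≈ 0.4860c

Inverse velocity addition: u' = (u − v)/(1 − uv/c²)
= (0.9817 − 0.948)/(1 − 0.9817×0.948) = 0.03370/0.0693484 = 0.4860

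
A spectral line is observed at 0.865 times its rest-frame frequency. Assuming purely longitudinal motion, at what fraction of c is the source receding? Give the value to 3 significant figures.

β ≈ 0.144

f_obs/f_src = √((1−β)/(1+β)) = 0.865  ⇒  (1−β)/(1+β) = 0.74823
β = |1 − D²|/(1 + D²) = |1 − 0.74823|/(1 + 0.74823) = 0.144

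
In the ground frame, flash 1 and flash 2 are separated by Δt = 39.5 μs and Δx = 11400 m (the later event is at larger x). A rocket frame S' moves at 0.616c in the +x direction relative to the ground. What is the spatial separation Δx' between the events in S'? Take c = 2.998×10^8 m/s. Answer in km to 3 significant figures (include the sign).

Δx' ≈ 5.21 km

γ = 1/√(1 − 0.616²) = 1.2694
Δx' = γ(Δx − vΔt) = 1.2694 × (11400 m − 0.616×(2.998×10^8 m/s)×39.5×10^-6 s)
= 1.2694 × (4105.3 m) = 5.21 km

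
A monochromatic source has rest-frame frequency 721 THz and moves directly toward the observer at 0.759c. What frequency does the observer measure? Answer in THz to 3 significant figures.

f_obs ≈ 1950 THz

Relativistic Doppler: f_obs = f_src √((1+β)/(1−β))
= 721 × √(1.7590/0.24100) = 721 × 2.7016 = 1950 THz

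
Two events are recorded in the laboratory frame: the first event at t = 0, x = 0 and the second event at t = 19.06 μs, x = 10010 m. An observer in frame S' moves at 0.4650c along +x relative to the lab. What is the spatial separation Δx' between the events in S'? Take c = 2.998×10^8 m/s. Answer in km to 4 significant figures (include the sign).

γ = 1/√(1 − 0.4650²) = 1.12955
Δx' = γ(Δx − vΔt) = 1.12955 × (10010 m − 0.4650×(2.998×10^8 m/s)×19.06×10^-6 s)
= 1.12955 × (7352.90 m) = 8.305 km

Δx' ≈ 8.305 km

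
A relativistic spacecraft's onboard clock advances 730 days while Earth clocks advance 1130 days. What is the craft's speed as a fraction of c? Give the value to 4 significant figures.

γ = Δt/τ₀ = 1130/730 = 1.54795
β = √(1 − 1/γ²) = √(1 − 1/1.54795²) = 0.7633

β ≈ 0.7633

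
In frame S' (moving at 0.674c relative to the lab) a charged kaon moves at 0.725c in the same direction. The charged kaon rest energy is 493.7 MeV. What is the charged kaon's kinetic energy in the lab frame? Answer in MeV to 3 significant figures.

u_lab = (0.725 + 0.674)/(1 + 0.725×0.674) = 0.939778
γ = 1/√(1 − 0.939778²) = 2.9258
K = (γ − 1)m₀c² = (2.9258 − 1) × 493.7 = 1.9258 × 493.7 = 951 MeV

K ≈ 951 MeV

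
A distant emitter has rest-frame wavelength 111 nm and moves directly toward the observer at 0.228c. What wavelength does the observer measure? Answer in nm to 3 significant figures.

Relativistic Doppler: λ_obs = λ_src √((1−β)/(1+β))
= 111 × √(0.77200/1.2280) = 111 × 0.79288 = 88.0 nm

λ_obs ≈ 88.0 nm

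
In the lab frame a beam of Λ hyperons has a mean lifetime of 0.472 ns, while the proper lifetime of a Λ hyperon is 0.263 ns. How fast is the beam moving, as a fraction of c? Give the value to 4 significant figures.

γ = Δt/τ₀ = 0.472/0.263 = 1.79468
β = √(1 − 1/γ²) = √(1 − 1/1.79468²) = 0.8304

β ≈ 0.8304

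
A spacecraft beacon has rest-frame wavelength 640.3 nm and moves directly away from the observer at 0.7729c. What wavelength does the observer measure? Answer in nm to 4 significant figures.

λ_obs ≈ 1789 nm

Relativistic Doppler: λ_obs = λ_src √((1+β)/(1−β))
= 640.3 × √(1.77290/0.227100) = 640.3 × 2.79405 = 1789 nm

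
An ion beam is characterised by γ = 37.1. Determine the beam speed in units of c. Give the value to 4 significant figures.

β = √(1 − 1/γ²) = √(1 − 1/37.1²) = √(0.999273) = 0.9996

β ≈ 0.9996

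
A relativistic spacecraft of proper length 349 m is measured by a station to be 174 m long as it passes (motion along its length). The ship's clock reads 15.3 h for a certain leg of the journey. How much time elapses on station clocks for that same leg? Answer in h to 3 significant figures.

Δt ≈ 30.7 h

Length contraction ⇒ γ = L₀/L = 349/174 = 2.0057
Time dilation: Δt = γτ₀ = 2.0057 × 15.3 h = 30.7 h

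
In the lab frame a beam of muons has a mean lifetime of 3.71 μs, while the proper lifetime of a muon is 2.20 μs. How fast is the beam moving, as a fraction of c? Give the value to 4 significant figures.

γ = Δt/τ₀ = 3.71/2.20 = 1.68636
β = √(1 − 1/γ²) = √(1 − 1/1.68636²) = 0.8052

β ≈ 0.8052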